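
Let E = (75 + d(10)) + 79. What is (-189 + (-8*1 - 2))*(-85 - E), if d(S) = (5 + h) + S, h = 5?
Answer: 51541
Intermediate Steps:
d(S) = 10 + S (d(S) = (5 + 5) + S = 10 + S)
E = 174 (E = (75 + (10 + 10)) + 79 = (75 + 20) + 79 = 95 + 79 = 174)
(-189 + (-8*1 - 2))*(-85 - E) = (-189 + (-8*1 - 2))*(-85 - 1*174) = (-189 + (-8 - 2))*(-85 - 174) = (-189 - 10)*(-259) = -199*(-259) = 51541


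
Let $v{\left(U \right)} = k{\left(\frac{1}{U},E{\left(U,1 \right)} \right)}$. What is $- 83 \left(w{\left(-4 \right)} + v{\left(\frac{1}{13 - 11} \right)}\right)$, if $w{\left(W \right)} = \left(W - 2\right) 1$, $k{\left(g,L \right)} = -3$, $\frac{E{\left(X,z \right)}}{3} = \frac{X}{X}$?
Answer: $747$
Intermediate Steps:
$E{\left(X,z \right)} = 3$ ($E{\left(X,z \right)} = 3 \frac{X}{X} = 3 \cdot 1 = 3$)
$w{\left(W \right)} = -2 + W$ ($w{\left(W \right)} = \left(-2 + W\right) 1 = -2 + W$)
$v{\left(U \right)} = -3$
$- 83 \left(w{\left(-4 \right)} + v{\left(\frac{1}{13 - 11} \right)}\right) = - 83 \left(\left(-2 - 4\right) - 3\right) = - 83 \left(-6 - 3\right) = \left(-83\right) \left(-9\right) = 747$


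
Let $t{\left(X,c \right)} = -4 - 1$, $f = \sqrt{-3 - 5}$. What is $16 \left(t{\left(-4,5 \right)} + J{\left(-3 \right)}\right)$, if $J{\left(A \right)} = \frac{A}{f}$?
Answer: $-80 + 12 i \sqrt{2} \approx -80.0 + 16.971 i$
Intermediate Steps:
$f = 2 i \sqrt{2}$ ($f = \sqrt{-8} = 2 i \sqrt{2} \approx 2.8284 i$)
$t{\left(X,c \right)} = -5$ ($t{\left(X,c \right)} = -4 - 1 = -5$)
$J{\left(A \right)} = - \frac{i A \sqrt{2}}{4}$ ($J{\left(A \right)} = \frac{A}{2 i \sqrt{2}} = A \left(- \frac{i \sqrt{2}}{4}\right) = - \frac{i A \sqrt{2}}{4}$)
$16 \left(t{\left(-4,5 \right)} + J{\left(-3 \right)}\right) = 16 \left(-5 - \frac{1}{4} i \left(-3\right) \sqrt{2}\right) = 16 \left(-5 + \frac{3 i \sqrt{2}}{4}\right) = -80 + 12 i \sqrt{2}$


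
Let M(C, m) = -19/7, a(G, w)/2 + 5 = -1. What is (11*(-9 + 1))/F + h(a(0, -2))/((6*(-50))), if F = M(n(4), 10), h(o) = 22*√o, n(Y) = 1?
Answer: 616/19 - 11*I*√3/75 ≈ 32.421 - 0.25403*I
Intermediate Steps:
a(G, w) = -12 (a(G, w) = -10 + 2*(-1) = -10 - 2 = -12)
M(C, m) = -19/7 (M(C, m) = -19*⅐ = -19/7)
F = -19/7 ≈ -2.7143
(11*(-9 + 1))/F + h(a(0, -2))/((6*(-50))) = (11*(-9 + 1))/(-19/7) + (22*√(-12))/((6*(-50))) = (11*(-8))*(-7/19) + (22*(2*I*√3))/(-300) = -88*(-7/19) + (44*I*√3)*(-1/300) = 616/19 - 11*I*√3/75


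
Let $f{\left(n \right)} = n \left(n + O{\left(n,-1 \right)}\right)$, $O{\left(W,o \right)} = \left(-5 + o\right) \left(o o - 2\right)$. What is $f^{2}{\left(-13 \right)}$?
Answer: $8281$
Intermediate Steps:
$O{\left(W,o \right)} = \left(-5 + o\right) \left(-2 + o^{2}\right)$ ($O{\left(W,o \right)} = \left(-5 + o\right) \left(o^{2} - 2\right) = \left(-5 + o\right) \left(-2 + o^{2}\right)$)
$f{\left(n \right)} = n \left(6 + n\right)$ ($f{\left(n \right)} = n \left(n + \left(10 + \left(-1\right)^{3} - 5 \left(-1\right)^{2} - -2\right)\right) = n \left(n + \left(10 - 1 - 5 + 2\right)\right) = n \left(n + 6\right) = n \left(6 + n\right)$)
$f^{2}{\left(-13 \right)} = \left(- 13 \left(6 - 13\right)\right)^{2} = \left(\left(-13\right) \left(-7\right)\right)^{2} = 91^{2} = 8281$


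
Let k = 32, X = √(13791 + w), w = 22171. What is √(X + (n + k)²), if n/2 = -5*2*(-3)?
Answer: √(8464 + √35962) ≈ 93.025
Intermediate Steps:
X = √35962 (X = √(13791 + 22171) = √35962 ≈ 189.64)
n = 60 (n = 2*(-5*2*(-3)) = 2*(-10*(-3)) = 2*30 = 60)
√(X + (n + k)²) = √(√35962 + (60 + 32)²) = √(√35962 + 92²) = √(√35962 + 8464) = √(8464 + √35962)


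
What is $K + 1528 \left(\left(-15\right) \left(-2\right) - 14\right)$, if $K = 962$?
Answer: $25410$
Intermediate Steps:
$K + 1528 \left(\left(-15\right) \left(-2\right) - 14\right) = 962 + 1528 \left(\left(-15\right) \left(-2\right) - 14\right) = 962 + 1528 \left(30 - 14\right) = 962 + 1528 \cdot 16 = 962 + 24448 = 25410$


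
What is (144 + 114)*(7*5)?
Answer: 9030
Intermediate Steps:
(144 + 114)*(7*5) = 258*35 = 9030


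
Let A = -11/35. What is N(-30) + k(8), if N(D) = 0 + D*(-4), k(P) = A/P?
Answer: 33589/280 ≈ 119.96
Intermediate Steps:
A = -11/35 (A = -11*1/35 = -11/35 ≈ -0.31429)
k(P) = -11/(35*P)
N(D) = -4*D (N(D) = 0 - 4*D = -4*D)
N(-30) + k(8) = -4*(-30) - 11/35/8 = 120 - 11/35*⅛ = 120 - 11/280 = 33589/280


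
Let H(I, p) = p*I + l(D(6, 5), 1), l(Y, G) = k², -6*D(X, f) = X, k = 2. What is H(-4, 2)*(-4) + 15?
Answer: 31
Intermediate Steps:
D(X, f) = -X/6
l(Y, G) = 4 (l(Y, G) = 2² = 4)
H(I, p) = 4 + I*p (H(I, p) = p*I + 4 = I*p + 4 = 4 + I*p)
H(-4, 2)*(-4) + 15 = (4 - 4*2)*(-4) + 15 = (4 - 8)*(-4) + 15 = -4*(-4) + 15 = 16 + 15 = 31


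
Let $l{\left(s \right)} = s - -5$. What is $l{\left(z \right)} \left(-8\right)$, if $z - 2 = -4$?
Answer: $-24$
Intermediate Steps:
$z = -2$ ($z = 2 - 4 = -2$)
$l{\left(s \right)} = 5 + s$ ($l{\left(s \right)} = s + 5 = 5 + s$)
$l{\left(z \right)} \left(-8\right) = \left(5 - 2\right) \left(-8\right) = 3 \left(-8\right) = -24$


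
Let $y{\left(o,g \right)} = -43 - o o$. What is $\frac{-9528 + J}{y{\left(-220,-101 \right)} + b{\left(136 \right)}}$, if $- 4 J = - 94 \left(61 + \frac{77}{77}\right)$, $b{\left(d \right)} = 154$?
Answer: $\frac{8071}{48289} \approx 0.16714$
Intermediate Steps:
$y{\left(o,g \right)} = -43 - o^{2}$
$J = 1457$ ($J = - \frac{\left(-94\right) \left(61 + \frac{77}{77}\right)}{4} = - \frac{\left(-94\right) \left(61 + 77 \cdot \frac{1}{77}\right)}{4} = - \frac{\left(-94\right) \left(61 + 1\right)}{4} = - \frac{\left(-94\right) 62}{4} = \left(- \frac{1}{4}\right) \left(-5828\right) = 1457$)
$\frac{-9528 + J}{y{\left(-220,-101 \right)} + b{\left(136 \right)}} = \frac{-9528 + 1457}{\left(-43 - \left(-220\right)^{2}\right) + 154} = - \frac{8071}{\left(-43 - 48400\right) + 154} = - \frac{8071}{-48443 + 154} = - \frac{8071}{-48289} = \left(-8071\right) \left(- \frac{1}{48289}\right) = \frac{8071}{48289}$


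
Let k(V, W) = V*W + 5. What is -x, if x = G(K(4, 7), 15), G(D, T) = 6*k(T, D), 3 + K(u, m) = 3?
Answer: -30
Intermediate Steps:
K(u, m) = 0 (K(u, m) = -3 + 3 = 0)
k(V, W) = 5 + V*W
G(D, T) = 30 + 6*D*T (G(D, T) = 6*(5 + T*D) = 6*(5 + D*T) = 30 + 6*D*T)
x = 30 (x = 30 + 6*0*15 = 30 + 0 = 30)
-x = -1*30 = -30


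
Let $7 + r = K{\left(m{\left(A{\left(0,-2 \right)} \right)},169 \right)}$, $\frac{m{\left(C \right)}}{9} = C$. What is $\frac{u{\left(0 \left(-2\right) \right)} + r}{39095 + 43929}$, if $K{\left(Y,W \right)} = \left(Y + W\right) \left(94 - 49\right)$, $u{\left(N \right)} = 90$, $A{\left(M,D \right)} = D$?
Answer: $\frac{3439}{41512} \approx 0.082844$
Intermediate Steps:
$m{\left(C \right)} = 9 C$
$K{\left(Y,W \right)} = 45 W + 45 Y$ ($K{\left(Y,W \right)} = \left(W + Y\right) 45 = 45 W + 45 Y$)
$r = 6788$ ($r = -7 + \left(45 \cdot 169 + 45 \cdot 9 \left(-2\right)\right) = -7 + \left(7605 + 45 \left(-18\right)\right) = -7 + \left(7605 - 810\right) = -7 + 6795 = 6788$)
$\frac{u{\left(0 \left(-2\right) \right)} + r}{39095 + 43929} = \frac{90 + 6788}{39095 + 43929} = \frac{6878}{83024} = 6878 \cdot \frac{1}{83024} = \frac{3439}{41512}$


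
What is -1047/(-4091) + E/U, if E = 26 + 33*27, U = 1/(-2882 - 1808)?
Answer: -17594285383/4091 ≈ -4.3007e+6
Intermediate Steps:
U = -1/4690 (U = 1/(-4690) = -1/4690 ≈ -0.00021322)
E = 917 (E = 26 + 891 = 917)
-1047/(-4091) + E/U = -1047/(-4091) + 917/(-1/4690) = -1047*(-1/4091) + 917*(-4690) = 1047/4091 - 4300730 = -17594285383/4091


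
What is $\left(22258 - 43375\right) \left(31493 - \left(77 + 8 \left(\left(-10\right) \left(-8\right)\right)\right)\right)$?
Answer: $-649896792$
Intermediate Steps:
$\left(22258 - 43375\right) \left(31493 - \left(77 + 8 \left(\left(-10\right) \left(-8\right)\right)\right)\right) = - 21117 \left(31493 - 717\right) = \left(-21117\right) 30776 = -649896792$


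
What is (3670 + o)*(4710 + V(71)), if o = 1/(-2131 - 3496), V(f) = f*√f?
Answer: 97266629190/5627 + 1466227319*√71/5627 ≈ 1.9481e+7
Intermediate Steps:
V(f) = f^(3/2)
o = -1/5627 (o = 1/(-5627) = -1/5627 ≈ -0.00017771)
(3670 + o)*(4710 + V(71)) = (3670 - 1/5627)*(4710 + 71^(3/2)) = 20651089*(4710 + 71*√71)/5627 = 97266629190/5627 + 1466227319*√71/5627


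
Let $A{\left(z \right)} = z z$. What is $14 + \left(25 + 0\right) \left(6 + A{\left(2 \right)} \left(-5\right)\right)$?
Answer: $-336$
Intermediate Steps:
$A{\left(z \right)} = z^{2}$
$14 + \left(25 + 0\right) \left(6 + A{\left(2 \right)} \left(-5\right)\right) = 14 + \left(25 + 0\right) \left(6 + 2^{2} \left(-5\right)\right) = 14 + 25 \left(6 + 4 \left(-5\right)\right) = 14 + 25 \left(6 - 20\right) = 14 + 25 \left(-14\right) = 14 - 350 = -336$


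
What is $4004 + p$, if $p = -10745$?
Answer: $-6741$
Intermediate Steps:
$4004 + p = 4004 - 10745 = -6741$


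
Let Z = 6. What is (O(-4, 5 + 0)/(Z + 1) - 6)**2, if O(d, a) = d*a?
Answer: 3844/49 ≈ 78.449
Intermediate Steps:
O(d, a) = a*d
(O(-4, 5 + 0)/(Z + 1) - 6)**2 = (((5 + 0)*(-4))/(6 + 1) - 6)**2 = ((5*(-4))/7 - 6)**2 = (-20*1/7 - 6)**2 = (-20/7 - 6)**2 = (-62/7)**2 = 3844/49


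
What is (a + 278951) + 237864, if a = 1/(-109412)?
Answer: 56545762779/109412 ≈ 5.1682e+5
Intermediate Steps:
a = -1/109412 ≈ -9.1398e-6
(a + 278951) + 237864 = (-1/109412 + 278951) + 237864 = 30520586811/109412 + 237864 = 56545762779/109412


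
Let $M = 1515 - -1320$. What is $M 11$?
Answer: $31185$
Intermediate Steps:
$M = 2835$ ($M = 1515 + 1320 = 2835$)
$M 11 = 2835 \cdot 11 = 31185$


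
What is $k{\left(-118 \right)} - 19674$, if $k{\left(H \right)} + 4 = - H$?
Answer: $-19560$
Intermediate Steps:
$k{\left(H \right)} = -4 - H$
$k{\left(-118 \right)} - 19674 = \left(-4 - -118\right) - 19674 = \left(-4 + 118\right) - 19674 = 114 - 19674 = -19560$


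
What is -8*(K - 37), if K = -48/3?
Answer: 424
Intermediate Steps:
K = -16 (K = -48*⅓ = -16)
-8*(K - 37) = -8*(-16 - 37) = -8*(-53) = 424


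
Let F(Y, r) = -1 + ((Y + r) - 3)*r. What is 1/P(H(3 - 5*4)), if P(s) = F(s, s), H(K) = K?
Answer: 1/628 ≈ 0.0015924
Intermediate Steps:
F(Y, r) = -1 + r*(-3 + Y + r) (F(Y, r) = -1 + (-3 + Y + r)*r = -1 + r*(-3 + Y + r))
P(s) = -1 - 3*s + 2*s**2 (P(s) = -1 + s**2 - 3*s + s*s = -1 + s**2 - 3*s + s**2 = -1 - 3*s + 2*s**2)
1/P(H(3 - 5*4)) = 1/(-1 - 3*(3 - 5*4) + 2*(3 - 5*4)**2) = 1/(-1 - 3*(3 - 20) + 2*(3 - 20)**2) = 1/(-1 - 3*(-17) + 2*(-17)**2) = 1/(-1 + 51 + 2*289) = 1/(-1 + 51 + 578) = 1/628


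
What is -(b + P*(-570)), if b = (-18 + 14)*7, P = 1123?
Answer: 640138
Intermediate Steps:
b = -28 (b = -4*7 = -28)
-(b + P*(-570)) = -(-28 + 1123*(-570)) = -(-28 - 640110) = -1*(-640138) = 640138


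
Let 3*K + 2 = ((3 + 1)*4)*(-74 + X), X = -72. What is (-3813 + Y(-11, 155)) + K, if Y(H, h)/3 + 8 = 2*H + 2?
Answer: -14029/3 ≈ -4676.3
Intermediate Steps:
Y(H, h) = -18 + 6*H (Y(H, h) = -24 + 3*(2*H + 2) = -24 + 3*(2 + 2*H) = -24 + (6 + 6*H) = -18 + 6*H)
K = -2338/3 (K = -2/3 + (((3 + 1)*4)*(-74 - 72))/3 = -2/3 + ((4*4)*(-146))/3 = -2/3 + (16*(-146))/3 = -2/3 + (1/3)*(-2336) = -2/3 - 2336/3 = -2338/3 ≈ -779.33)
(-3813 + Y(-11, 155)) + K = (-3813 + (-18 + 6*(-11))) - 2338/3 = (-3813 + (-18 - 66)) - 2338/3 = (-3813 - 84) - 2338/3 = -3897 - 2338/3 = -14029/3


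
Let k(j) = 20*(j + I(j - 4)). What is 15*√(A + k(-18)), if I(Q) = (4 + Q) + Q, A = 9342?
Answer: 15*√8182 ≈ 1356.8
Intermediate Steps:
I(Q) = 4 + 2*Q
k(j) = -80 + 60*j (k(j) = 20*(j + (4 + 2*(j - 4))) = 20*(j + (4 + 2*(-4 + j))) = 20*(j + (4 + (-8 + 2*j))) = 20*(j + (-4 + 2*j)) = 20*(-4 + 3*j) = -80 + 60*j)
15*√(A + k(-18)) = 15*√(9342 + (-80 + 60*(-18))) = 15*√(9342 + (-80 - 1080)) = 15*√(9342 - 1160) = 15*√8182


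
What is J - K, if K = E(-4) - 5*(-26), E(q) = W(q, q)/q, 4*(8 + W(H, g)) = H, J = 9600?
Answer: 37871/4 ≈ 9467.8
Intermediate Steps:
W(H, g) = -8 + H/4
E(q) = (-8 + q/4)/q
K = 529/4 (K = (¼)*(-32 - 4)/(-4) - 5*(-26) = (¼)*(-¼)*(-36) + 130 = 9/4 + 130 = 529/4 ≈ 132.25)
J - K = 9600 - 1*529/4 = 9600 - 529/4 = 37871/4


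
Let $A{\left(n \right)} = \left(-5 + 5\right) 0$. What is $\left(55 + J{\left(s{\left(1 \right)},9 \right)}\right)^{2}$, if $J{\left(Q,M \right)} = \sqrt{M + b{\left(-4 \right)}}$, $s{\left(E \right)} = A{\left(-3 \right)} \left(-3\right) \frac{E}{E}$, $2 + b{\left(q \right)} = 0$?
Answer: $\left(55 + \sqrt{7}\right)^{2} \approx 3323.0$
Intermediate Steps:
$b{\left(q \right)} = -2$ ($b{\left(q \right)} = -2 + 0 = -2$)
$A{\left(n \right)} = 0$ ($A{\left(n \right)} = 0 \cdot 0 = 0$)
$s{\left(E \right)} = 0$ ($s{\left(E \right)} = 0 \left(-3\right) \frac{E}{E} = 0 \cdot 1 = 0$)
$J{\left(Q,M \right)} = \sqrt{-2 + M}$ ($J{\left(Q,M \right)} = \sqrt{M - 2} = \sqrt{-2 + M}$)
$\left(55 + J{\left(s{\left(1 \right)},9 \right)}\right)^{2} = \left(55 + \sqrt{-2 + 9}\right)^{2} = \left(55 + \sqrt{7}\right)^{2}$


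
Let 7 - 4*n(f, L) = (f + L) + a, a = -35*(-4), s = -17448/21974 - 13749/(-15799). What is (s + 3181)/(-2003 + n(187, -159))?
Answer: -2208730810960/1418698869049 ≈ -1.5569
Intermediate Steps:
s = 13229787/173583613 (s = -17448*1/21974 - 13749*(-1/15799) = -8724/10987 + 13749/15799 = 13229787/173583613 ≈ 0.076216)
a = 140
n(f, L) = -133/4 - L/4 - f/4 (n(f, L) = 7/4 - ((f + L) + 140)/4 = 7/4 - ((L + f) + 140)/4 = 7/4 - (140 + L + f)/4 = 7/4 + (-35 - L/4 - f/4) = -133/4 - L/4 - f/4)
(s + 3181)/(-2003 + n(187, -159)) = (13229787/173583613 + 3181)/(-2003 + (-133/4 - ¼*(-159) - ¼*187)) = 552182702740/(173583613*(-2003 + (-133/4 + 159/4 - 187/4))) = 552182702740/(173583613*(-2003 - 161/4)) = 552182702740/(173583613*(-8173/4)) = (552182702740/173583613)*(-4/8173) = -2208730810960/1418698869049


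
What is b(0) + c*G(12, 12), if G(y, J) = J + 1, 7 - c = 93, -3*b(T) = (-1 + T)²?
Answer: -3355/3 ≈ -1118.3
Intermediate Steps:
b(T) = -(-1 + T)²/3
c = -86 (c = 7 - 1*93 = 7 - 93 = -86)
G(y, J) = 1 + J
b(0) + c*G(12, 12) = -(-1 + 0)²/3 - 86*(1 + 12) = -⅓*(-1)² - 86*13 = -⅓*1 - 1118 = -⅓ - 1118 = -3355/3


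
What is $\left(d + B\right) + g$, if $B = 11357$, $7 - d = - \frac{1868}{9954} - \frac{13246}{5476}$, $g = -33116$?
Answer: $- \frac{8010258097}{368298} \approx -21749.0$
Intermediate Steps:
$d = \frac{3538085}{368298}$ ($d = 7 - \left(- \frac{1868}{9954} - \frac{13246}{5476}\right) = 7 - \left(\left(-1868\right) \frac{1}{9954} - \frac{179}{74}\right) = 7 - \left(- \frac{934}{4977} - \frac{179}{74}\right) = 7 - - \frac{959999}{368298} = 7 + \frac{959999}{368298} = \frac{3538085}{368298} \approx 9.6066$)
$\left(d + B\right) + g = \left(\frac{3538085}{368298} + 11357\right) - 33116 = \frac{4186298471}{368298} - 33116 = - \frac{8010258097}{368298}$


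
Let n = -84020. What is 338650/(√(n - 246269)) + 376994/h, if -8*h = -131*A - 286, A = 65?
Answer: 3015952/8801 - 338650*I*√330289/330289 ≈ 342.68 - 589.26*I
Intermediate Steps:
h = 8801/8 (h = -(-131*65 - 286)/8 = -(-8515 - 286)/8 = -⅛*(-8801) = 8801/8 ≈ 1100.1)
338650/(√(n - 246269)) + 376994/h = 338650/(√(-84020 - 246269)) + 376994/(8801/8) = 338650/(√(-330289)) + 376994*(8/8801) = 338650/((I*√330289)) + 3015952/8801 = 338650*(-I*√330289/330289) + 3015952/8801 = -338650*I*√330289/330289 + 3015952/8801 = 3015952/8801 - 338650*I*√330289/330289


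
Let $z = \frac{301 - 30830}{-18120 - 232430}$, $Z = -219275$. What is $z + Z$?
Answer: $- \frac{54939320721}{250550} \approx -2.1928 \cdot 10^{5}$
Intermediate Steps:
$z = \frac{30529}{250550}$ ($z = - \frac{30529}{-250550} = \left(-30529\right) \left(- \frac{1}{250550}\right) = \frac{30529}{250550} \approx 0.12185$)
$z + Z = \frac{30529}{250550} - 219275 = - \frac{54939320721}{250550}$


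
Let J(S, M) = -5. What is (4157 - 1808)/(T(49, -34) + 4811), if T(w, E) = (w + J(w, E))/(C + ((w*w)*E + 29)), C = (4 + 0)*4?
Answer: 63884187/130841545 ≈ 0.48826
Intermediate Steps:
C = 16 (C = 4*4 = 16)
T(w, E) = (-5 + w)/(45 + E*w**2) (T(w, E) = (w - 5)/(16 + ((w*w)*E + 29)) = (-5 + w)/(16 + (w**2*E + 29)) = (-5 + w)/(16 + (E*w**2 + 29)) = (-5 + w)/(16 + (29 + E*w**2)) = (-5 + w)/(45 + E*w**2))
(4157 - 1808)/(T(49, -34) + 4811) = (4157 - 1808)/((-5 + 49)/(45 - 34*49**2) + 4811) = 2349/(44/(45 - 34*2401) + 4811) = 2349/(44/(45 - 81634) + 4811) = 2349/(44/(-81589) + 4811) = 2349/(-1/81589*44 + 4811) = 2349/(-44/81589 + 4811) = 2349/(392524635/81589) = 2349*(81589/392524635) = 63884187/130841545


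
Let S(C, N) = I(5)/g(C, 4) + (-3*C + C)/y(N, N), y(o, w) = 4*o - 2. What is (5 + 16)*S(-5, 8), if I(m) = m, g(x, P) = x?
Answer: -14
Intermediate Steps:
y(o, w) = -2 + 4*o
S(C, N) = 5/C - 2*C/(-2 + 4*N) (S(C, N) = 5/C + (-3*C + C)/(-2 + 4*N) = 5/C + (-2*C)/(-2 + 4*N) = 5/C - 2*C/(-2 + 4*N))
(5 + 16)*S(-5, 8) = (5 + 16)*((-5 - 1*(-5)**2 + 10*8)/((-5)*(-1 + 2*8))) = 21*(-(-5 - 1*25 + 80)/(5*(-1 + 16))) = 21*(-1/5*(-5 - 25 + 80)/15) = 21*(-1/5*1/15*50) = 21*(-2/3) = -14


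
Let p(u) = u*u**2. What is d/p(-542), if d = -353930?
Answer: 176965/79610044 ≈ 0.0022229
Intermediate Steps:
p(u) = u**3
d/p(-542) = -353930/((-542)**3) = -353930/(-159220088) = -353930*(-1/159220088) = 176965/79610044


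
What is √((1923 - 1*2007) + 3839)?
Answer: √3755 ≈ 61.278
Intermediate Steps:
√((1923 - 1*2007) + 3839) = √((1923 - 2007) + 3839) = √(-84 + 3839) = √3755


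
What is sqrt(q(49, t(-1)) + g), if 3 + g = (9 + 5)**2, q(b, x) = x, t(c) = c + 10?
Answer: sqrt(202) ≈ 14.213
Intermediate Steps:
t(c) = 10 + c
g = 193 (g = -3 + (9 + 5)**2 = -3 + 14**2 = -3 + 196 = 193)
sqrt(q(49, t(-1)) + g) = sqrt((10 - 1) + 193) = sqrt(9 + 193) = sqrt(202)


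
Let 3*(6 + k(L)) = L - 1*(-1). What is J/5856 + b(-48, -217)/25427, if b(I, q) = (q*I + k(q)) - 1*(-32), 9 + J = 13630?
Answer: 407067887/148900512 ≈ 2.7338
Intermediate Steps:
k(L) = -17/3 + L/3 (k(L) = -6 + (L - 1*(-1))/3 = -6 + (L + 1)/3 = -6 + (1 + L)/3 = -6 + (⅓ + L/3) = -17/3 + L/3)
J = 13621 (J = -9 + 13630 = 13621)
b(I, q) = 79/3 + q/3 + I*q (b(I, q) = (q*I + (-17/3 + q/3)) - 1*(-32) = (I*q + (-17/3 + q/3)) + 32 = (-17/3 + q/3 + I*q) + 32 = 79/3 + q/3 + I*q)
J/5856 + b(-48, -217)/25427 = 13621/5856 + (79/3 + (⅓)*(-217) - 48*(-217))/25427 = 13621*(1/5856) + (79/3 - 217/3 + 10416)*(1/25427) = 13621/5856 + 10370*(1/25427) = 13621/5856 + 10370/25427 = 407067887/148900512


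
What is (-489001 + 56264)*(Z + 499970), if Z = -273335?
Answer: -98073349995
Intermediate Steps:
(-489001 + 56264)*(Z + 499970) = (-489001 + 56264)*(-273335 + 499970) = -432737*226635 = -98073349995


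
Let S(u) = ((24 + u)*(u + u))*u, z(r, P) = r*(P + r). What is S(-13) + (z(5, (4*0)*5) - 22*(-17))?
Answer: 4117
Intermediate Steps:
S(u) = 2*u²*(24 + u) (S(u) = ((24 + u)*(2*u))*u = (2*u*(24 + u))*u = 2*u²*(24 + u))
S(-13) + (z(5, (4*0)*5) - 22*(-17)) = 2*(-13)²*(24 - 13) + (5*((4*0)*5 + 5) - 22*(-17)) = 2*169*11 + (5*(0*5 + 5) + 374) = 3718 + (5*(0 + 5) + 374) = 3718 + (5*5 + 374) = 3718 + (25 + 374) = 3718 + 399 = 4117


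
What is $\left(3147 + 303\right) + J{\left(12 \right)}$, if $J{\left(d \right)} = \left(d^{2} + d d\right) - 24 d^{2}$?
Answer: $282$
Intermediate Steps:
$J{\left(d \right)} = - 22 d^{2}$ ($J{\left(d \right)} = \left(d^{2} + d^{2}\right) - 24 d^{2} = 2 d^{2} - 24 d^{2} = - 22 d^{2}$)
$\left(3147 + 303\right) + J{\left(12 \right)} = \left(3147 + 303\right) - 22 \cdot 12^{2} = 3450 - 3168 = 282$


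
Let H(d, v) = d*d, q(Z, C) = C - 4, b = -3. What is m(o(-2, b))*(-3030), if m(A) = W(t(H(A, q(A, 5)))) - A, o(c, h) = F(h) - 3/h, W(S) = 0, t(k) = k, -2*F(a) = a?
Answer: 7575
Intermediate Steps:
F(a) = -a/2
q(Z, C) = -4 + C
H(d, v) = d²
o(c, h) = -3/h - h/2 (o(c, h) = -h/2 - 3/h = -3/h - h/2)
m(A) = -A (m(A) = 0 - A = -A)
m(o(-2, b))*(-3030) = -(-3/(-3) - ½*(-3))*(-3030) = -(-3*(-⅓) + 3/2)*(-3030) = -(1 + 3/2)*(-3030) = -1*5/2*(-3030) = -5/2*(-3030) = 7575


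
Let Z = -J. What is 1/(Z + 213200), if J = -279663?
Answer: 1/492863 ≈ 2.0290e-6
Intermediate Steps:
Z = 279663 (Z = -1*(-279663) = 279663)
1/(Z + 213200) = 1/(279663 + 213200) = 1/492863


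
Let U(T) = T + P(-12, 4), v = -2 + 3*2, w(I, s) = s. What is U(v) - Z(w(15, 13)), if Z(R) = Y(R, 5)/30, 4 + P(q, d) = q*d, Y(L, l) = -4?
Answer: -718/15 ≈ -47.867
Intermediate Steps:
P(q, d) = -4 + d*q (P(q, d) = -4 + q*d = -4 + d*q)
Z(R) = -2/15 (Z(R) = -4/30 = -4*1/30 = -2/15)
v = 4 (v = -2 + 6 = 4)
U(T) = -52 + T (U(T) = T + (-4 + 4*(-12)) = T + (-4 - 48) = T - 52 = -52 + T)
U(v) - Z(w(15, 13)) = (-52 + 4) - 1*(-2/15) = -48 + 2/15 = -718/15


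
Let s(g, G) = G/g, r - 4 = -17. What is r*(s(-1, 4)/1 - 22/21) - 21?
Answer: 937/21 ≈ 44.619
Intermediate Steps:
r = -13 (r = 4 - 17 = -13)
r*(s(-1, 4)/1 - 22/21) - 21 = -13*((4/(-1))/1 - 22/21) - 21 = -13*((4*(-1))*1 - 22*1/21) - 21 = -13*(-4*1 - 22/21) - 21 = -13*(-4 - 22/21) - 21 = -13*(-106/21) - 21 = 1378/21 - 21 = 937/21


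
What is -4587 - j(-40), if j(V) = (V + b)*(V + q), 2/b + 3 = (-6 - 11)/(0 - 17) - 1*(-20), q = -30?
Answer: -66413/9 ≈ -7379.2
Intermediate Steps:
b = ⅑ (b = 2/(-3 + ((-6 - 11)/(0 - 17) - 1*(-20))) = 2/(-3 + (-17/(-17) + 20)) = 2/(-3 + (-17*(-1/17) + 20)) = 2/(-3 + (1 + 20)) = 2/(-3 + 21) = 2/18 = 2*(1/18) = ⅑ ≈ 0.11111)
j(V) = (-30 + V)*(⅑ + V) (j(V) = (V + ⅑)*(V - 30) = (⅑ + V)*(-30 + V) = (-30 + V)*(⅑ + V))
-4587 - j(-40) = -4587 - (-10/3 + (-40)² - 269/9*(-40)) = -4587 - (-10/3 + 1600 + 10760/9) = -4587 - 1*25130/9 = -4587 - 25130/9 = -66413/9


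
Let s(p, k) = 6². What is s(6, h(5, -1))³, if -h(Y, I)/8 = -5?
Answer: 46656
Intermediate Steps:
h(Y, I) = 40 (h(Y, I) = -8*(-5) = 40)
s(p, k) = 36
s(6, h(5, -1))³ = 36³ = 46656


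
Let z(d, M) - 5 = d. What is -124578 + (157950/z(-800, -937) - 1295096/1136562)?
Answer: -3758169771128/30118893 ≈ -1.2478e+5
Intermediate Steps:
z(d, M) = 5 + d
-124578 + (157950/z(-800, -937) - 1295096/1136562) = -124578 + (157950/(5 - 800) - 1295096/1136562) = -124578 + (157950/(-795) - 1295096*1/1136562) = -124578 + (157950*(-1/795) - 647548/568281) = -124578 + (-10530/53 - 647548/568281) = -124578 - 6018318974/30118893 = -3758169771128/30118893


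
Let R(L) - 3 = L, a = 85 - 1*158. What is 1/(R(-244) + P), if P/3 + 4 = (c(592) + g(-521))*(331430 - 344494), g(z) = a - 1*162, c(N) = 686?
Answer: -1/17675845 ≈ -5.6574e-8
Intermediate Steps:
a = -73 (a = 85 - 158 = -73)
R(L) = 3 + L
g(z) = -235 (g(z) = -73 - 1*162 = -73 - 162 = -235)
P = -17675604 (P = -12 + 3*((686 - 235)*(331430 - 344494)) = -12 + 3*(451*(-13064)) = -12 + 3*(-5891864) = -12 - 17675592 = -17675604)
1/(R(-244) + P) = 1/((3 - 244) - 17675604) = 1/(-241 - 17675604) = 1/(-17675845) = -1/17675845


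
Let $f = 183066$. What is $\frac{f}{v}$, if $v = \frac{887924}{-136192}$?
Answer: $- \frac{6233031168}{221981} \approx -28079.0$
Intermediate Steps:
$v = - \frac{221981}{34048}$ ($v = 887924 \left(- \frac{1}{136192}\right) = - \frac{221981}{34048} \approx -6.5196$)
$\frac{f}{v} = \frac{183066}{- \frac{221981}{34048}} = 183066 \left(- \frac{34048}{221981}\right) = - \frac{6233031168}{221981}$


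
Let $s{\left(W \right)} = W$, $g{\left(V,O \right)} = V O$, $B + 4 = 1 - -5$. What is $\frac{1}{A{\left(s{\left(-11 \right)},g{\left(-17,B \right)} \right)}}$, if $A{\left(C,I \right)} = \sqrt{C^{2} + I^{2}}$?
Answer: $\frac{\sqrt{1277}}{1277} \approx 0.027984$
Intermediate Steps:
$B = 2$ ($B = -4 + \left(1 - -5\right) = -4 + \left(1 + 5\right) = -4 + 6 = 2$)
$g{\left(V,O \right)} = O V$
$\frac{1}{A{\left(s{\left(-11 \right)},g{\left(-17,B \right)} \right)}} = \frac{1}{\sqrt{\left(-11\right)^{2} + \left(2 \left(-17\right)\right)^{2}}} = \frac{1}{\sqrt{121 + \left(-34\right)^{2}}} = \frac{1}{\sqrt{121 + 1156}} = \frac{1}{\sqrt{1277}} = \frac{\sqrt{1277}}{1277}$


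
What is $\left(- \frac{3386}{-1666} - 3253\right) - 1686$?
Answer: $- \frac{4112494}{833} \approx -4937.0$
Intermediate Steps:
$\left(- \frac{3386}{-1666} - 3253\right) - 1686 = \left(\left(-3386\right) \left(- \frac{1}{1666}\right) - 3253\right) - 1686 = \left(\frac{1693}{833} - 3253\right) - 1686 = - \frac{2708056}{833} - 1686 = - \frac{4112494}{833}$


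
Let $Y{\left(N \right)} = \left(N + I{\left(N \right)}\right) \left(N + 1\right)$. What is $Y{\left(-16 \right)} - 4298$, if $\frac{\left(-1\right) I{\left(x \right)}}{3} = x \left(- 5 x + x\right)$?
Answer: $-50138$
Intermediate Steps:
$I{\left(x \right)} = 12 x^{2}$ ($I{\left(x \right)} = - 3 x \left(- 5 x + x\right) = - 3 x \left(- 4 x\right) = - 3 \left(- 4 x^{2}\right) = 12 x^{2}$)
$Y{\left(N \right)} = \left(1 + N\right) \left(N + 12 N^{2}\right)$ ($Y{\left(N \right)} = \left(N + 12 N^{2}\right) \left(N + 1\right) = \left(N + 12 N^{2}\right) \left(1 + N\right) = \left(1 + N\right) \left(N + 12 N^{2}\right)$)
$Y{\left(-16 \right)} - 4298 = - 16 \left(1 + 12 \left(-16\right)^{2} + 13 \left(-16\right)\right) - 4298 = - 16 \left(1 + 12 \cdot 256 - 208\right) - 4298 = - 16 \left(1 + 3072 - 208\right) - 4298 = \left(-16\right) 2865 - 4298 = -45840 - 4298 = -50138$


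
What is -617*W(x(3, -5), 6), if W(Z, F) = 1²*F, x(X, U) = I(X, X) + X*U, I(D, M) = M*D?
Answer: -3702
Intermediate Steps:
I(D, M) = D*M
x(X, U) = X² + U*X (x(X, U) = X*X + X*U = X² + U*X)
W(Z, F) = F (W(Z, F) = 1*F = F)
-617*W(x(3, -5), 6) = -617*6 = -3702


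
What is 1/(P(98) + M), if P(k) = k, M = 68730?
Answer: 1/68828 ≈ 1.4529e-5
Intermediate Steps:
1/(P(98) + M) = 1/(98 + 68730) = 1/68828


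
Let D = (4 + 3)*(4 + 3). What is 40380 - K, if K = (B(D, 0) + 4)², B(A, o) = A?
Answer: 37571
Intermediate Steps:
D = 49 (D = 7*7 = 49)
K = 2809 (K = (49 + 4)² = 53² = 2809)
40380 - K = 40380 - 1*2809 = 40380 - 2809 = 37571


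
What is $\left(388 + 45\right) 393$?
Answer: $170169$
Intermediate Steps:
$\left(388 + 45\right) 393 = 433 \cdot 393 = 170169$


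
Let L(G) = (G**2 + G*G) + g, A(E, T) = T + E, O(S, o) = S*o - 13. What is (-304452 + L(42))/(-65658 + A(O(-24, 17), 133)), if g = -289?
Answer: 301213/65946 ≈ 4.5676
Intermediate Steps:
O(S, o) = -13 + S*o
A(E, T) = E + T
L(G) = -289 + 2*G**2 (L(G) = (G**2 + G*G) - 289 = (G**2 + G**2) - 289 = 2*G**2 - 289 = -289 + 2*G**2)
(-304452 + L(42))/(-65658 + A(O(-24, 17), 133)) = (-304452 + (-289 + 2*42**2))/(-65658 + ((-13 - 24*17) + 133)) = (-304452 + (-289 + 2*1764))/(-65658 + ((-13 - 408) + 133)) = (-304452 + (-289 + 3528))/(-65658 + (-421 + 133)) = (-304452 + 3239)/(-65658 - 288) = -301213/(-65946) = -301213*(-1/65946) = 301213/65946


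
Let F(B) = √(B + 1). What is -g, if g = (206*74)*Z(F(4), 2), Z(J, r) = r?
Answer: -30488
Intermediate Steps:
F(B) = √(1 + B)
g = 30488 (g = (206*74)*2 = 15244*2 = 30488)
-g = -1*30488 = -30488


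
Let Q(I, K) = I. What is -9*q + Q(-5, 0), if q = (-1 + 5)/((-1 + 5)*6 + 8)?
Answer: -49/8 ≈ -6.1250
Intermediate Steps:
q = 1/8 (q = 4/(4*6 + 8) = 4/(24 + 8) = 4/32 = 4*(1/32) = 1/8 ≈ 0.12500)
-9*q + Q(-5, 0) = -9*1/8 - 5 = -9/8 - 5 = -49/8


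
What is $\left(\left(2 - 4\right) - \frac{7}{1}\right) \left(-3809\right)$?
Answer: $34281$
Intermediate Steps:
$\left(\left(2 - 4\right) - \frac{7}{1}\right) \left(-3809\right) = \left(-2 - 7\right) \left(-3809\right) = \left(-9\right) \left(-3809\right) = 34281$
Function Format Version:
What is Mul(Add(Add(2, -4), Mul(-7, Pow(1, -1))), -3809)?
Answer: 34281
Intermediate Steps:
Mul(Add(Add(2, -4), Mul(-7, Pow(1, -1))), -3809) = Mul(Add(-2, Mul(-7, 1)), -3809) = Mul(Add(-2, -7), -3809) = Mul(-9, -3809) = 34281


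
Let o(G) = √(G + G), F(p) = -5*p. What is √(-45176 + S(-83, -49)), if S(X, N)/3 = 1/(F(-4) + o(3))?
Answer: √(-903517 - 45176*√6)/√(20 + √6) ≈ 212.55*I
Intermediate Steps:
o(G) = √2*√G (o(G) = √(2*G) = √2*√G)
S(X, N) = 3/(20 + √6) (S(X, N) = 3/(-5*(-4) + √2*√3) = 3/(20 + √6))
√(-45176 + S(-83, -49)) = √(-45176 + (30/197 - 3*√6/394)) = √(-8899642/197 - 3*√6/394)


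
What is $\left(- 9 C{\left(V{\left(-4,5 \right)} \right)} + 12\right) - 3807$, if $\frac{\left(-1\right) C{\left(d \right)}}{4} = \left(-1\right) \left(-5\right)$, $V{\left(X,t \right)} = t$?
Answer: $-3615$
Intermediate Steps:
$C{\left(d \right)} = -20$ ($C{\left(d \right)} = - 4 \left(\left(-1\right) \left(-5\right)\right) = \left(-4\right) 5 = -20$)
$\left(- 9 C{\left(V{\left(-4,5 \right)} \right)} + 12\right) - 3807 = \left(\left(-9\right) \left(-20\right) + 12\right) - 3807 = \left(180 + 12\right) - 3807 = 192 - 3807 = -3615$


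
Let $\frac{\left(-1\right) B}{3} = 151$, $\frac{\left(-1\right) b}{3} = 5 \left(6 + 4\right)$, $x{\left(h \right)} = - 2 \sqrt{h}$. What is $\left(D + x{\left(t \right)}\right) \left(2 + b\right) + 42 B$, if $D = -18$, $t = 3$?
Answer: $-16362 + 296 \sqrt{3} \approx -15849.0$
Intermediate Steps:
$b = -150$ ($b = - 3 \cdot 5 \left(6 + 4\right) = - 3 \cdot 5 \cdot 10 = \left(-3\right) 50 = -150$)
$B = -453$ ($B = \left(-3\right) 151 = -453$)
$\left(D + x{\left(t \right)}\right) \left(2 + b\right) + 42 B = \left(-18 - 2 \sqrt{3}\right) \left(2 - 150\right) + 42 \left(-453\right) = \left(-18 - 2 \sqrt{3}\right) \left(-148\right) - 19026 = \left(2664 + 296 \sqrt{3}\right) - 19026 = -16362 + 296 \sqrt{3}$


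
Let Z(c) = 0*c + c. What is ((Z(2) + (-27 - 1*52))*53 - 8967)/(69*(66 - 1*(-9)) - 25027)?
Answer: 466/709 ≈ 0.65726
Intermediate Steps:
Z(c) = c (Z(c) = 0 + c = c)
((Z(2) + (-27 - 1*52))*53 - 8967)/(69*(66 - 1*(-9)) - 25027) = ((2 + (-27 - 1*52))*53 - 8967)/(69*(66 - 1*(-9)) - 25027) = ((2 + (-27 - 52))*53 - 8967)/(69*(66 + 9) - 25027) = ((2 - 79)*53 - 8967)/(69*75 - 25027) = (-77*53 - 8967)/(5175 - 25027) = (-4081 - 8967)/(-19852) = -13048*(-1/19852) = 466/709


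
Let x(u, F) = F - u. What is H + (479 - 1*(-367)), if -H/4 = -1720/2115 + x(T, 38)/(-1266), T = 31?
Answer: 75800348/89253 ≈ 849.28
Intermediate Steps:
H = 292310/89253 (H = -4*(-1720/2115 + (38 - 1*31)/(-1266)) = -4*(-1720*1/2115 + (38 - 31)*(-1/1266)) = -4*(-344/423 + 7*(-1/1266)) = -4*(-344/423 - 7/1266) = -4*(-146155/178506) = 292310/89253 ≈ 3.2751)
H + (479 - 1*(-367)) = 292310/89253 + (479 - 1*(-367)) = 292310/89253 + (479 + 367) = 292310/89253 + 846 = 75800348/89253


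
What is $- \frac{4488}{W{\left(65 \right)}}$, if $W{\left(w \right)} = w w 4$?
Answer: $- \frac{1122}{4225} \approx -0.26556$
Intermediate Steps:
$W{\left(w \right)} = 4 w^{2}$ ($W{\left(w \right)} = w^{2} \cdot 4 = 4 w^{2}$)
$- \frac{4488}{W{\left(65 \right)}} = - \frac{4488}{4 \cdot 65^{2}} = - \frac{4488}{4 \cdot 4225} = - \frac{4488}{16900} = \left(-4488\right) \frac{1}{16900} = - \frac{1122}{4225}$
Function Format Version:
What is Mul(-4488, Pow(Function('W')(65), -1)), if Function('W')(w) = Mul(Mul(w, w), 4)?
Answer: Rational(-1122, 4225) ≈ -0.26556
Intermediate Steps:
Function('W')(w) = Mul(4, Pow(w, 2)) (Function('W')(w) = Mul(Pow(w, 2), 4) = Mul(4, Pow(w, 2)))
Mul(-4488, Pow(Function('W')(65), -1)) = Mul(-4488, Pow(Mul(4, Pow(65, 2)), -1)) = Mul(-4488, Pow(Mul(4, 4225), -1)) = Mul(-4488, Pow(16900, -1)) = Mul(-4488, Rational(1, 16900)) = Rational(-1122, 4225)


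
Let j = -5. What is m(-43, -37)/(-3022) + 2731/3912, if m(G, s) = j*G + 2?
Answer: 3702089/5911032 ≈ 0.62630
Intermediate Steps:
m(G, s) = 2 - 5*G (m(G, s) = -5*G + 2 = 2 - 5*G)
m(-43, -37)/(-3022) + 2731/3912 = (2 - 5*(-43))/(-3022) + 2731/3912 = (2 + 215)*(-1/3022) + 2731*(1/3912) = 217*(-1/3022) + 2731/3912 = -217/3022 + 2731/3912 = 3702089/5911032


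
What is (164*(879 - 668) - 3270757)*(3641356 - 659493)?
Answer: -9649764893039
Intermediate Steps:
(164*(879 - 668) - 3270757)*(3641356 - 659493) = (164*211 - 3270757)*2981863 = (34604 - 3270757)*2981863 = -3236153*2981863 = -9649764893039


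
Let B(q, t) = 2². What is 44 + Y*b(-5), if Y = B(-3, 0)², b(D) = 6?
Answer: 140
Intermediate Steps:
B(q, t) = 4
Y = 16 (Y = 4² = 16)
44 + Y*b(-5) = 44 + 16*6 = 44 + 96 = 140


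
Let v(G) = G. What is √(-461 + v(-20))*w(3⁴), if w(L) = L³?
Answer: 531441*I*√481 ≈ 1.1655e+7*I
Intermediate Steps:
√(-461 + v(-20))*w(3⁴) = √(-461 - 20)*(3⁴)³ = √(-481)*81³ = (I*√481)*531441 = 531441*I*√481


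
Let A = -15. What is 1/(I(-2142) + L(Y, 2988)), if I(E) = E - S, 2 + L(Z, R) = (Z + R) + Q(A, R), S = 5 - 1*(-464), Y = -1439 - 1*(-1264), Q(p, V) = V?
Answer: 1/3188 ≈ 0.00031368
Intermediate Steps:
Y = -175 (Y = -1439 + 1264 = -175)
S = 469 (S = 5 + 464 = 469)
L(Z, R) = -2 + Z + 2*R (L(Z, R) = -2 + ((Z + R) + R) = -2 + ((R + Z) + R) = -2 + (Z + 2*R) = -2 + Z + 2*R)
I(E) = -469 + E (I(E) = E - 1*469 = E - 469 = -469 + E)
1/(I(-2142) + L(Y, 2988)) = 1/((-469 - 2142) + (-2 - 175 + 2*2988)) = 1/(-2611 + (-2 - 175 + 5976)) = 1/(-2611 + 5799) = 1/3188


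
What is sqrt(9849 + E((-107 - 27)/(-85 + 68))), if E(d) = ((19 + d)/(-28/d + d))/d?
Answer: sqrt(26621375570)/1644 ≈ 99.246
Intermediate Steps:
E(d) = (19 + d)/(d*(d - 28/d)) (E(d) = ((19 + d)/(d - 28/d))/d = (19 + d)/(d*(d - 28/d)))
sqrt(9849 + E((-107 - 27)/(-85 + 68))) = sqrt(9849 + (19 + (-107 - 27)/(-85 + 68))/(-28 + ((-107 - 27)/(-85 + 68))**2)) = sqrt(9849 + (19 - 134/(-17))/(-28 + (-134/(-17))**2)) = sqrt(9849 + (19 - 134*(-1/17))/(-28 + (-134*(-1/17))**2)) = sqrt(9849 + (19 + 134/17)/(-28 + (134/17)**2)) = sqrt(9849 + (457/17)/(-28 + 17956/289)) = sqrt(9849 + (457/17)/(9864/289)) = sqrt(9849 + (289/9864)*(457/17)) = sqrt(9849 + 7769/9864) = sqrt(97158305/9864) = sqrt(26621375570)/1644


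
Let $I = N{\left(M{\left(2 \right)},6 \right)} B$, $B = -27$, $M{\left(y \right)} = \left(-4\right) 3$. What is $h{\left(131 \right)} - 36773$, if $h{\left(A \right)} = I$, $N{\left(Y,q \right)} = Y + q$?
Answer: $-36611$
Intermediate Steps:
$M{\left(y \right)} = -12$
$I = 162$ ($I = \left(-12 + 6\right) \left(-27\right) = \left(-6\right) \left(-27\right) = 162$)
$h{\left(A \right)} = 162$
$h{\left(131 \right)} - 36773 = 162 - 36773 = -36611$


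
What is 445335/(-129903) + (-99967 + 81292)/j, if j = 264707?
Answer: -40103076790/11462077807 ≈ -3.4988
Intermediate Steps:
445335/(-129903) + (-99967 + 81292)/j = 445335/(-129903) + (-99967 + 81292)/264707 = 445335*(-1/129903) - 18675*1/264707 = -148445/43301 - 18675/264707 = -40103076790/11462077807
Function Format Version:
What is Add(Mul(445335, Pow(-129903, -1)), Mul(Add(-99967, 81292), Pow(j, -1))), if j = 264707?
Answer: Rational(-40103076790, 11462077807) ≈ -3.4988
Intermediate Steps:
Add(Mul(445335, Pow(-129903, -1)), Mul(Add(-99967, 81292), Pow(j, -1))) = Add(Mul(445335, Pow(-129903, -1)), Mul(Add(-99967, 81292), Pow(264707, -1))) = Add(Mul(445335, Rational(-1, 129903)), Mul(-18675, Rational(1, 264707))) = Add(Rational(-148445, 43301), Rational(-18675, 264707)) = Rational(-40103076790, 11462077807)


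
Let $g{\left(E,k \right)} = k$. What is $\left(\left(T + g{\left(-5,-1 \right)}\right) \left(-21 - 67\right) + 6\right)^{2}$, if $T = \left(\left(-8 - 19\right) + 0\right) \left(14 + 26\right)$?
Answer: $9050477956$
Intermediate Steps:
$T = -1080$ ($T = \left(-27 + 0\right) 40 = \left(-27\right) 40 = -1080$)
$\left(\left(T + g{\left(-5,-1 \right)}\right) \left(-21 - 67\right) + 6\right)^{2} = \left(\left(-1080 - 1\right) \left(-21 - 67\right) + 6\right)^{2} = \left(\left(-1081\right) \left(-88\right) + 6\right)^{2} = \left(95128 + 6\right)^{2} = 95134^{2} = 9050477956$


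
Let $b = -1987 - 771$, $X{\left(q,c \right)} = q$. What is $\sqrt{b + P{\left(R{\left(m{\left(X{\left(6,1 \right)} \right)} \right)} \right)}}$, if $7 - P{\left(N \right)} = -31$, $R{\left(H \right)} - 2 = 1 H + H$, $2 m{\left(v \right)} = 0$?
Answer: $4 i \sqrt{170} \approx 52.154 i$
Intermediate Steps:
$m{\left(v \right)} = 0$ ($m{\left(v \right)} = \frac{1}{2} \cdot 0 = 0$)
$R{\left(H \right)} = 2 + 2 H$ ($R{\left(H \right)} = 2 + \left(1 H + H\right) = 2 + \left(H + H\right) = 2 + 2 H$)
$b = -2758$ ($b = -1987 - 771 = -2758$)
$P{\left(N \right)} = 38$ ($P{\left(N \right)} = 7 - -31 = 7 + 31 = 38$)
$\sqrt{b + P{\left(R{\left(m{\left(X{\left(6,1 \right)} \right)} \right)} \right)}} = \sqrt{-2758 + 38} = \sqrt{-2720} = 4 i \sqrt{170}$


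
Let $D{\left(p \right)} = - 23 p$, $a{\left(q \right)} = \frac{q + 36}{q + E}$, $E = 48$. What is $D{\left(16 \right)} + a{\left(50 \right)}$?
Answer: $- \frac{17989}{49} \approx -367.12$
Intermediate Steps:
$a{\left(q \right)} = \frac{36 + q}{48 + q}$ ($a{\left(q \right)} = \frac{q + 36}{q + 48} = \frac{36 + q}{48 + q}$)
$D{\left(16 \right)} + a{\left(50 \right)} = \left(-23\right) 16 + \frac{36 + 50}{48 + 50} = -368 + \frac{1}{98} \cdot 86 = -368 + \frac{43}{49} = - \frac{17989}{49}$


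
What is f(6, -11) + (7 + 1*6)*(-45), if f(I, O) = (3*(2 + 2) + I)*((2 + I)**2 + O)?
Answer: 369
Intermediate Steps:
f(I, O) = (12 + I)*(O + (2 + I)**2) (f(I, O) = (3*4 + I)*(O + (2 + I)**2) = (12 + I)*(O + (2 + I)**2))
f(6, -11) + (7 + 1*6)*(-45) = (12*(-11) + 12*(2 + 6)**2 + 6*(-11) + 6*(2 + 6)**2) + (7 + 1*6)*(-45) = (-132 + 12*8**2 - 66 + 6*8**2) + (7 + 6)*(-45) = (-132 + 12*64 - 66 + 6*64) + 13*(-45) = (-132 + 768 - 66 + 384) - 585 = 954 - 585 = 369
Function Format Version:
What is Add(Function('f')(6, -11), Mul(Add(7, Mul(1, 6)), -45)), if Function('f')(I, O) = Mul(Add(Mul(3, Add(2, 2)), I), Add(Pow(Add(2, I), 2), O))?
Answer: 369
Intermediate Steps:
Function('f')(I, O) = Mul(Add(12, I), Add(O, Pow(Add(2, I), 2))) (Function('f')(I, O) = Mul(Add(Mul(3, 4), I), Add(O, Pow(Add(2, I), 2))) = Mul(Add(12, I), Add(O, Pow(Add(2, I), 2))))
Add(Function('f')(6, -11), Mul(Add(7, Mul(1, 6)), -45)) = Add(Add(Mul(12, -11), Mul(12, Pow(Add(2, 6), 2)), Mul(6, -11), Mul(6, Pow(Add(2, 6), 2))), Mul(Add(7, Mul(1, 6)), -45)) = Add(Add(-132, Mul(12, Pow(8, 2)), -66, Mul(6, Pow(8, 2))), Mul(Add(7, 6), -45)) = Add(Add(-132, Mul(12, 64), -66, Mul(6, 64)), Mul(13, -45)) = Add(Add(-132, 768, -66, 384), -585) = Add(954, -585) = 369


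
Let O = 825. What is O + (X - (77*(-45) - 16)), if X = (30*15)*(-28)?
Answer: -8294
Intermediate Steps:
X = -12600 (X = 450*(-28) = -12600)
O + (X - (77*(-45) - 16)) = 825 + (-12600 - (77*(-45) - 16)) = 825 + (-12600 - (-3465 - 16)) = 825 + (-12600 - 1*(-3481)) = 825 + (-12600 + 3481) = 825 - 9119 = -8294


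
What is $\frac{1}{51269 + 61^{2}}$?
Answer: $\frac{1}{54990} \approx 1.8185 \cdot 10^{-5}$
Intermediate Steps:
$\frac{1}{51269 + 61^{2}} = \frac{1}{51269 + 3721} = \frac{1}{54990}$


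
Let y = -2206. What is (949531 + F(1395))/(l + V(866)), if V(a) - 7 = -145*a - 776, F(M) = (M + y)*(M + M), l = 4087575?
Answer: -1313159/3961236 ≈ -0.33150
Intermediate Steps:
F(M) = 2*M*(-2206 + M) (F(M) = (M - 2206)*(M + M) = (-2206 + M)*(2*M) = 2*M*(-2206 + M))
V(a) = -769 - 145*a (V(a) = 7 + (-145*a - 776) = 7 + (-776 - 145*a) = -769 - 145*a)
(949531 + F(1395))/(l + V(866)) = (949531 + 2*1395*(-2206 + 1395))/(4087575 + (-769 - 145*866)) = (949531 + 2*1395*(-811))/(4087575 + (-769 - 125570)) = (949531 - 2262690)/(4087575 - 126339) = -1313159/3961236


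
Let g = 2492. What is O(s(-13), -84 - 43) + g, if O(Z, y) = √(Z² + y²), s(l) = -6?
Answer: 2492 + √16165 ≈ 2619.1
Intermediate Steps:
O(s(-13), -84 - 43) + g = √((-6)² + (-84 - 43)²) + 2492 = √(36 + (-127)²) + 2492 = √(36 + 16129) + 2492 = √16165 + 2492 = 2492 + √16165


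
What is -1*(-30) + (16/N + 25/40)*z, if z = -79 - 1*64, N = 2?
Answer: -9627/8 ≈ -1203.4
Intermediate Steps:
z = -143 (z = -79 - 64 = -143)
-1*(-30) + (16/N + 25/40)*z = -1*(-30) + (16/2 + 25/40)*(-143) = 30 + (16*(1/2) + 25*(1/40))*(-143) = 30 + (8 + 5/8)*(-143) = 30 + (69/8)*(-143) = 30 - 9867/8 = -9627/8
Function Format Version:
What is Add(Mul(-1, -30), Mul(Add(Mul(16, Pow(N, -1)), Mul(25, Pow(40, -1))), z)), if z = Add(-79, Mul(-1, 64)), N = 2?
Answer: Rational(-9627, 8) ≈ -1203.4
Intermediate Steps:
z = -143 (z = Add(-79, -64) = -143)
Add(Mul(-1, -30), Mul(Add(Mul(16, Pow(N, -1)), Mul(25, Pow(40, -1))), z)) = Add(Mul(-1, -30), Mul(Add(Mul(16, Pow(2, -1)), Mul(25, Pow(40, -1))), -143)) = Add(30, Mul(Add(Mul(16, Rational(1, 2)), Mul(25, Rational(1, 40))), -143)) = Add(30, Mul(Add(8, Rational(5, 8)), -143)) = Add(30, Mul(Rational(69, 8), -143)) = Add(30, Rational(-9867, 8)) = Rational(-9627, 8)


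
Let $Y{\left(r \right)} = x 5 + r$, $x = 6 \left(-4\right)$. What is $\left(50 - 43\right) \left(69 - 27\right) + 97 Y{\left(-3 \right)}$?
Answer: $-11637$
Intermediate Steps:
$x = -24$
$Y{\left(r \right)} = -120 + r$ ($Y{\left(r \right)} = \left(-24\right) 5 + r = -120 + r$)
$\left(50 - 43\right) \left(69 - 27\right) + 97 Y{\left(-3 \right)} = \left(50 - 43\right) \left(69 - 27\right) + 97 \left(-120 - 3\right) = 7 \cdot 42 + 97 \left(-123\right) = 294 - 11931 = -11637$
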